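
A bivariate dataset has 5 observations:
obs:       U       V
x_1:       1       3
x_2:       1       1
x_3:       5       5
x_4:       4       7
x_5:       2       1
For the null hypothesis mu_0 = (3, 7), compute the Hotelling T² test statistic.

Step 1 — sample mean vector:
  mean(U) = (1 + 1 + 5 + 4 + 2) / 5 = 13/5 = 2.6
  mean(V) = (3 + 1 + 5 + 7 + 1) / 5 = 17/5 = 3.4
  x̄ = (2.6, 3.4),  deviation x̄ - mu_0 = (2.6, 3.4) - (3, 7) = (-0.4, -3.6).

Step 2 — sample covariance matrix, S[i,j] = (1/(n-1)) · Σ_k (x_{k,i} - mean_i) · (x_{k,j} - mean_j), divisor n-1 = 4:
  S[U,U] = ((-1.6)·(-1.6) + (-1.6)·(-1.6) + (2.4)·(2.4) + (1.4)·(1.4) + (-0.6)·(-0.6)) / 4 = 13.2/4 = 3.3
  S[U,V] = ((-1.6)·(-0.4) + (-1.6)·(-2.4) + (2.4)·(1.6) + (1.4)·(3.6) + (-0.6)·(-2.4)) / 4 = 14.8/4 = 3.7
  S[V,V] = ((-0.4)·(-0.4) + (-2.4)·(-2.4) + (1.6)·(1.6) + (3.6)·(3.6) + (-2.4)·(-2.4)) / 4 = 27.2/4 = 6.8
  S = [[3.3, 3.7],
 [3.7, 6.8]].

Step 3 — invert S. det(S) = 3.3·6.8 - (3.7)² = 8.75.
  S^{-1} = (1/det) · [[d, -b], [-b, a]] = [[0.7771, -0.4229],
 [-0.4229, 0.3771]].

Step 4 — quadratic form (x̄ - mu_0)^T · S^{-1} · (x̄ - mu_0):
  S^{-1} · (x̄ - mu_0) = (1.2114, -1.1886),
  (x̄ - mu_0)^T · [...] = (-0.4)·(1.2114) + (-3.6)·(-1.1886) = 3.7943.

Step 5 — scale by n: T² = 5 · 3.7943 = 18.9714.

T² ≈ 18.9714


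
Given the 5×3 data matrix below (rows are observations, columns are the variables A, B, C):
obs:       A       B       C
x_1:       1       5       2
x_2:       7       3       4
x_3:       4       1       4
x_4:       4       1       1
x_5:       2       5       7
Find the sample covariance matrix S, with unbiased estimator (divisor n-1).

Step 1 — column means:
  mean(A) = (1 + 7 + 4 + 4 + 2) / 5 = 18/5 = 3.6
  mean(B) = (5 + 3 + 1 + 1 + 5) / 5 = 15/5 = 3
  mean(C) = (2 + 4 + 4 + 1 + 7) / 5 = 18/5 = 3.6

Step 2 — sample covariance S[i,j] = (1/(n-1)) · Σ_k (x_{k,i} - mean_i) · (x_{k,j} - mean_j), with n-1 = 4.
  S[A,A] = ((-2.6)·(-2.6) + (3.4)·(3.4) + (0.4)·(0.4) + (0.4)·(0.4) + (-1.6)·(-1.6)) / 4 = 21.2/4 = 5.3
  S[A,B] = ((-2.6)·(2) + (3.4)·(0) + (0.4)·(-2) + (0.4)·(-2) + (-1.6)·(2)) / 4 = -10/4 = -2.5
  S[A,C] = ((-2.6)·(-1.6) + (3.4)·(0.4) + (0.4)·(0.4) + (0.4)·(-2.6) + (-1.6)·(3.4)) / 4 = -0.8/4 = -0.2
  S[B,B] = ((2)·(2) + (0)·(0) + (-2)·(-2) + (-2)·(-2) + (2)·(2)) / 4 = 16/4 = 4
  S[B,C] = ((2)·(-1.6) + (0)·(0.4) + (-2)·(0.4) + (-2)·(-2.6) + (2)·(3.4)) / 4 = 8/4 = 2
  S[C,C] = ((-1.6)·(-1.6) + (0.4)·(0.4) + (0.4)·(0.4) + (-2.6)·(-2.6) + (3.4)·(3.4)) / 4 = 21.2/4 = 5.3

S is symmetric (S[j,i] = S[i,j]). Assembling:

S = [[5.3, -2.5, -0.2],
 [-2.5, 4, 2],
 [-0.2, 2, 5.3]]


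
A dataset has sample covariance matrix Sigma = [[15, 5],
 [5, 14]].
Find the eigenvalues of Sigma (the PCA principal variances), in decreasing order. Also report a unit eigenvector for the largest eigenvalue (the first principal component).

Step 1 — characteristic polynomial of 2×2 Sigma:
  det(Sigma - λI) = λ² - trace · λ + det = 0.
  trace = 15 + 14 = 29, det = 15·14 - (5)² = 185.
Step 2 — discriminant:
  Δ = trace² - 4·det = 841 - 740 = 101.
Step 3 — eigenvalues:
  λ = (trace ± √Δ)/2 = (29 ± 10.0499)/2,
  λ_1 = 19.5249,  λ_2 = 9.4751.

Step 4 — unit eigenvector for λ_1: solve (Sigma - λ_1 I)v = 0. First row:
  (15 - 19.5249)·v_x + (5)·v_y = 0, i.e. (-4.5249)·v_x + (5)·v_y = 0,
  so v ∝ (b, λ_1 - a) = (5, 4.5249) = u.
  ||u|| = √((5)² + (4.5249)²) = √(45.4751) ≈ 6.7435,
  v_1 = u/||u|| ≈ (0.7415, 0.671) (||v_1|| = 1).

λ_1 = 19.5249,  λ_2 = 9.4751;  v_1 ≈ (0.7415, 0.671)


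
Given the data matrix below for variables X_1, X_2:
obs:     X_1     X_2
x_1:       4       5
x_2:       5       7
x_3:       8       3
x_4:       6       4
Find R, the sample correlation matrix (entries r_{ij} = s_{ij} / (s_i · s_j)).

Step 1 — column means:
  mean(X_1) = (4 + 5 + 8 + 6) / 4 = 23/4 = 5.75
  mean(X_2) = (5 + 7 + 3 + 4) / 4 = 19/4 = 4.75

Step 2 — sample variances and covariances s[i,j] = (1/(n-1)) · Σ_k (x_{k,i} - mean_i) · (x_{k,j} - mean_j), with n-1 = 3:
  s[X_1,X_1] = ((-1.75)·(-1.75) + (-0.75)·(-0.75) + (2.25)·(2.25) + (0.25)·(0.25)) / 3 = 8.75/3 = 2.9167
  s[X_1,X_2] = ((-1.75)·(0.25) + (-0.75)·(2.25) + (2.25)·(-1.75) + (0.25)·(-0.75)) / 3 = -6.25/3 = -2.0833
  s[X_2,X_2] = ((0.25)·(0.25) + (2.25)·(2.25) + (-1.75)·(-1.75) + (-0.75)·(-0.75)) / 3 = 8.75/3 = 2.9167
  Sample standard deviations s_i = √(s[i,i]):
  s(X_1) = √(2.9167) = 1.7078
  s(X_2) = √(2.9167) = 1.7078

Step 3 — r_{ij} = s_{ij} / (s_i · s_j):
  r[X_1,X_1] = 1 (diagonal).
  r[X_1,X_2] = -2.0833 / (1.7078 · 1.7078) = -2.0833 / 2.9167 = -0.7143
  r[X_2,X_2] = 1 (diagonal).

R is symmetric with unit diagonal. Assembling:

R = [[1, -0.7143],
 [-0.7143, 1]]


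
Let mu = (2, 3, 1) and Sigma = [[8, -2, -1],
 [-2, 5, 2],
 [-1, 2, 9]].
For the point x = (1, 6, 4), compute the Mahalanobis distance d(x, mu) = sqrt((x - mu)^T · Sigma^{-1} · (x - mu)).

Step 1 — centre the observation: (x - mu) = (-1, 3, 3).

Step 2 — invert Sigma (cofactor / det for 3×3, or solve directly):
  Sigma^{-1} = [[0.139, 0.0542, 0.0034],
 [0.0542, 0.2407, -0.0475],
 [0.0034, -0.0475, 0.122]].

Step 3 — form the quadratic (x - mu)^T · Sigma^{-1} · (x - mu):
  Sigma^{-1} · (x - mu) = (0.0339, 0.5254, 0.2203).
  (x - mu)^T · [Sigma^{-1} · (x - mu)] = (-1)·(0.0339) + (3)·(0.5254) + (3)·(0.2203) = 2.2034.

Step 4 — take square root: d = √(2.2034) ≈ 1.4844.

d(x, mu) = √(2.2034) ≈ 1.4844


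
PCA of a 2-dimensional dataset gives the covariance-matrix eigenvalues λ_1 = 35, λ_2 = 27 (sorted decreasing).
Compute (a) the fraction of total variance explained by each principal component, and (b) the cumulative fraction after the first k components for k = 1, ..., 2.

Step 1 — total variance = trace(Sigma) = Σ λ_i = 35 + 27 = 62.

Step 2 — fraction explained by component i = λ_i / Σ λ:
  PC1: 35/62 = 0.5645
  PC2: 27/62 = 0.4355

Step 3 — cumulative fraction after k components = (λ_1 + ... + λ_k) / Σ λ:
  k = 1: 35/62 = 0.5645
  k = 2: (35 + 27)/62 = 62/62 = 1

Summary (fraction, with percent):

explained: PC1 0.5645 (56.45%), PC2 0.4355 (43.55%);  cumulative: 0.5645, 1


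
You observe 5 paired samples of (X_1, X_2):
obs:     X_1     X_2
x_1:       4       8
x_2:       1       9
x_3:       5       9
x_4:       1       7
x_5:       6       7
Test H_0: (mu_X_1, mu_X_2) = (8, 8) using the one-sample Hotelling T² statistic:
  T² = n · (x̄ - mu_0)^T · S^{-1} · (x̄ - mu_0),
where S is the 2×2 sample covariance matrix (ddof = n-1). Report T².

Step 1 — sample mean vector:
  mean(X_1) = (4 + 1 + 5 + 1 + 6) / 5 = 17/5 = 3.4
  mean(X_2) = (8 + 9 + 9 + 7 + 7) / 5 = 40/5 = 8
  x̄ = (3.4, 8),  deviation x̄ - mu_0 = (3.4, 8) - (8, 8) = (-4.6, 0).

Step 2 — sample covariance matrix, S[i,j] = (1/(n-1)) · Σ_k (x_{k,i} - mean_i) · (x_{k,j} - mean_j), divisor n-1 = 4:
  S[X_1,X_1] = ((0.6)·(0.6) + (-2.4)·(-2.4) + (1.6)·(1.6) + (-2.4)·(-2.4) + (2.6)·(2.6)) / 4 = 21.2/4 = 5.3
  S[X_1,X_2] = ((0.6)·(0) + (-2.4)·(1) + (1.6)·(1) + (-2.4)·(-1) + (2.6)·(-1)) / 4 = -1/4 = -0.25
  S[X_2,X_2] = ((0)·(0) + (1)·(1) + (1)·(1) + (-1)·(-1) + (-1)·(-1)) / 4 = 4/4 = 1
  S = [[5.3, -0.25],
 [-0.25, 1]].

Step 3 — invert S. det(S) = 5.3·1 - (-0.25)² = 5.2375.
  S^{-1} = (1/det) · [[d, -b], [-b, a]] = [[0.1909, 0.0477],
 [0.0477, 1.0119]].

Step 4 — quadratic form (x̄ - mu_0)^T · S^{-1} · (x̄ - mu_0):
  S^{-1} · (x̄ - mu_0) = (-0.8783, -0.2196),
  (x̄ - mu_0)^T · [...] = (-4.6)·(-0.8783) + (0)·(-0.2196) = 4.0401.

Step 5 — scale by n: T² = 5 · 4.0401 = 20.2005.

T² ≈ 20.2005


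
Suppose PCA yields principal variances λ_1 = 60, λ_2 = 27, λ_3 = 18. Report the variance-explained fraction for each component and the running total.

Step 1 — total variance = trace(Sigma) = Σ λ_i = 60 + 27 + 18 = 105.

Step 2 — fraction explained by component i = λ_i / Σ λ:
  PC1: 60/105 = 0.5714
  PC2: 27/105 = 0.2571
  PC3: 18/105 = 0.1714

Step 3 — cumulative fraction after k components = (λ_1 + ... + λ_k) / Σ λ:
  k = 1: 60/105 = 0.5714
  k = 2: (60 + 27)/105 = 87/105 = 0.8286
  k = 3: (60 + 27 + 18)/105 = 105/105 = 1

Summary (fraction, with percent):

explained: PC1 0.5714 (57.14%), PC2 0.2571 (25.71%), PC3 0.1714 (17.14%);  cumulative: 0.5714, 0.8286, 1


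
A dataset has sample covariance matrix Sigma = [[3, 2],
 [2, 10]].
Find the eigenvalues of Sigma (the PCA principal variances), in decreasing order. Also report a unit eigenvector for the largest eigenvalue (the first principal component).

Step 1 — characteristic polynomial of 2×2 Sigma:
  det(Sigma - λI) = λ² - trace · λ + det = 0.
  trace = 3 + 10 = 13, det = 3·10 - (2)² = 26.
Step 2 — discriminant:
  Δ = trace² - 4·det = 169 - 104 = 65.
Step 3 — eigenvalues:
  λ = (trace ± √Δ)/2 = (13 ± 8.0623)/2,
  λ_1 = 10.5311,  λ_2 = 2.4689.

Step 4 — unit eigenvector for λ_1: solve (Sigma - λ_1 I)v = 0. First row:
  (3 - 10.5311)·v_x + (2)·v_y = 0, i.e. (-7.5311)·v_x + (2)·v_y = 0,
  so v ∝ (b, λ_1 - a) = (2, 7.5311) = u.
  ||u|| = √((2)² + (7.5311)²) = √(60.7179) ≈ 7.7922,
  v_1 = u/||u|| ≈ (0.2567, 0.9665) (||v_1|| = 1).

λ_1 = 10.5311,  λ_2 = 2.4689;  v_1 ≈ (0.2567, 0.9665)


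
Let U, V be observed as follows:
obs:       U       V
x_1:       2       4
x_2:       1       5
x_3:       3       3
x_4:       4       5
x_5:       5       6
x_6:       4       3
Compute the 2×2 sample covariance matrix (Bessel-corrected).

Step 1 — column means:
  mean(U) = (2 + 1 + 3 + 4 + 5 + 4) / 6 = 19/6 = 3.1667
  mean(V) = (4 + 5 + 3 + 5 + 6 + 3) / 6 = 26/6 = 4.3333

Step 2 — sample covariance S[i,j] = (1/(n-1)) · Σ_k (x_{k,i} - mean_i) · (x_{k,j} - mean_j), with n-1 = 5.
  S[U,U] = ((-1.1667)·(-1.1667) + (-2.1667)·(-2.1667) + (-0.1667)·(-0.1667) + (0.8333)·(0.8333) + (1.8333)·(1.8333) + (0.8333)·(0.8333)) / 5 = 10.8333/5 = 2.1667
  S[U,V] = ((-1.1667)·(-0.3333) + (-2.1667)·(0.6667) + (-0.1667)·(-1.3333) + (0.8333)·(0.6667) + (1.8333)·(1.6667) + (0.8333)·(-1.3333)) / 5 = 1.6667/5 = 0.3333
  S[V,V] = ((-0.3333)·(-0.3333) + (0.6667)·(0.6667) + (-1.3333)·(-1.3333) + (0.6667)·(0.6667) + (1.6667)·(1.6667) + (-1.3333)·(-1.3333)) / 5 = 7.3333/5 = 1.4667

S is symmetric (S[j,i] = S[i,j]). Assembling:

S = [[2.1667, 0.3333],
 [0.3333, 1.4667]]


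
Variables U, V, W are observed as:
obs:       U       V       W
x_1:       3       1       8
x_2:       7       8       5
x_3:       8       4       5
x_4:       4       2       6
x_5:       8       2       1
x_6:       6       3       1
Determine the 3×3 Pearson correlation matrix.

Step 1 — column means:
  mean(U) = (3 + 7 + 8 + 4 + 8 + 6) / 6 = 36/6 = 6
  mean(V) = (1 + 8 + 4 + 2 + 2 + 3) / 6 = 20/6 = 3.3333
  mean(W) = (8 + 5 + 5 + 6 + 1 + 1) / 6 = 26/6 = 4.3333

Step 2 — sample variances and covariances s[i,j] = (1/(n-1)) · Σ_k (x_{k,i} - mean_i) · (x_{k,j} - mean_j), with n-1 = 5:
  s[U,U] = ((-3)·(-3) + (1)·(1) + (2)·(2) + (-2)·(-2) + (2)·(2) + (0)·(0)) / 5 = 22/5 = 4.4
  s[U,V] = ((-3)·(-2.3333) + (1)·(4.6667) + (2)·(0.6667) + (-2)·(-1.3333) + (2)·(-1.3333) + (0)·(-0.3333)) / 5 = 13/5 = 2.6
  s[U,W] = ((-3)·(3.6667) + (1)·(0.6667) + (2)·(0.6667) + (-2)·(1.6667) + (2)·(-3.3333) + (0)·(-3.3333)) / 5 = -19/5 = -3.8
  s[V,V] = ((-2.3333)·(-2.3333) + (4.6667)·(4.6667) + (0.6667)·(0.6667) + (-1.3333)·(-1.3333) + (-1.3333)·(-1.3333) + (-0.3333)·(-0.3333)) / 5 = 31.3333/5 = 6.2667
  s[V,W] = ((-2.3333)·(3.6667) + (4.6667)·(0.6667) + (0.6667)·(0.6667) + (-1.3333)·(1.6667) + (-1.3333)·(-3.3333) + (-0.3333)·(-3.3333)) / 5 = -1.6667/5 = -0.3333
  s[W,W] = ((3.6667)·(3.6667) + (0.6667)·(0.6667) + (0.6667)·(0.6667) + (1.6667)·(1.6667) + (-3.3333)·(-3.3333) + (-3.3333)·(-3.3333)) / 5 = 39.3333/5 = 7.8667
  Sample standard deviations s_i = √(s[i,i]):
  s(U) = √(4.4) = 2.0976
  s(V) = √(6.2667) = 2.5033
  s(W) = √(7.8667) = 2.8048

Step 3 — r_{ij} = s_{ij} / (s_i · s_j):
  r[U,U] = 1 (diagonal).
  r[U,V] = 2.6 / (2.0976 · 2.5033) = 2.6 / 5.251 = 0.4951
  r[U,W] = -3.8 / (2.0976 · 2.8048) = -3.8 / 5.8833 = -0.6459
  r[V,V] = 1 (diagonal).
  r[V,W] = -0.3333 / (2.5033 · 2.8048) = -0.3333 / 7.0212 = -0.0475
  r[W,W] = 1 (diagonal).

R is symmetric with unit diagonal. Assembling:

R = [[1, 0.4951, -0.6459],
 [0.4951, 1, -0.0475],
 [-0.6459, -0.0475, 1]]


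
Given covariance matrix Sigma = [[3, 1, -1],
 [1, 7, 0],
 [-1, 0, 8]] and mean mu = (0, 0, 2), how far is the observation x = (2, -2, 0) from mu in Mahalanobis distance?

Step 1 — centre the observation: (x - mu) = (2, -2, -2).

Step 2 — invert Sigma (cofactor / det for 3×3, or solve directly):
  Sigma^{-1} = [[0.366, -0.0523, 0.0458],
 [-0.0523, 0.1503, -0.0065],
 [0.0458, -0.0065, 0.1307]].

Step 3 — form the quadratic (x - mu)^T · Sigma^{-1} · (x - mu):
  Sigma^{-1} · (x - mu) = (0.7451, -0.3922, -0.1569).
  (x - mu)^T · [Sigma^{-1} · (x - mu)] = (2)·(0.7451) + (-2)·(-0.3922) + (-2)·(-0.1569) = 2.5882.

Step 4 — take square root: d = √(2.5882) ≈ 1.6088.

d(x, mu) = √(2.5882) ≈ 1.6088


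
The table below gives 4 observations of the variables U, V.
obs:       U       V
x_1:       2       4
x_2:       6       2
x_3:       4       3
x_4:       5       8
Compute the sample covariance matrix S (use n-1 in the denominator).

Step 1 — column means:
  mean(U) = (2 + 6 + 4 + 5) / 4 = 17/4 = 4.25
  mean(V) = (4 + 2 + 3 + 8) / 4 = 17/4 = 4.25

Step 2 — sample covariance S[i,j] = (1/(n-1)) · Σ_k (x_{k,i} - mean_i) · (x_{k,j} - mean_j), with n-1 = 3.
  S[U,U] = ((-2.25)·(-2.25) + (1.75)·(1.75) + (-0.25)·(-0.25) + (0.75)·(0.75)) / 3 = 8.75/3 = 2.9167
  S[U,V] = ((-2.25)·(-0.25) + (1.75)·(-2.25) + (-0.25)·(-1.25) + (0.75)·(3.75)) / 3 = -0.25/3 = -0.0833
  S[V,V] = ((-0.25)·(-0.25) + (-2.25)·(-2.25) + (-1.25)·(-1.25) + (3.75)·(3.75)) / 3 = 20.75/3 = 6.9167

S is symmetric (S[j,i] = S[i,j]). Assembling:

S = [[2.9167, -0.0833],
 [-0.0833, 6.9167]]


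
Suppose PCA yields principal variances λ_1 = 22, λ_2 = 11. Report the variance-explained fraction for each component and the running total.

Step 1 — total variance = trace(Sigma) = Σ λ_i = 22 + 11 = 33.

Step 2 — fraction explained by component i = λ_i / Σ λ:
  PC1: 22/33 = 0.6667
  PC2: 11/33 = 0.3333

Step 3 — cumulative fraction after k components = (λ_1 + ... + λ_k) / Σ λ:
  k = 1: 22/33 = 0.6667
  k = 2: (22 + 11)/33 = 33/33 = 1

Summary (fraction, with percent):

explained: PC1 0.6667 (66.67%), PC2 0.3333 (33.33%);  cumulative: 0.6667, 1


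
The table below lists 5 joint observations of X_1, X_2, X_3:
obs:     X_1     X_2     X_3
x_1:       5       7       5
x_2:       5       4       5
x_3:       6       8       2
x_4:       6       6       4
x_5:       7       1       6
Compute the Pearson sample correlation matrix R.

Step 1 — column means:
  mean(X_1) = (5 + 5 + 6 + 6 + 7) / 5 = 29/5 = 5.8
  mean(X_2) = (7 + 4 + 8 + 6 + 1) / 5 = 26/5 = 5.2
  mean(X_3) = (5 + 5 + 2 + 4 + 6) / 5 = 22/5 = 4.4

Step 2 — sample variances and covariances s[i,j] = (1/(n-1)) · Σ_k (x_{k,i} - mean_i) · (x_{k,j} - mean_j), with n-1 = 4:
  s[X_1,X_1] = ((-0.8)·(-0.8) + (-0.8)·(-0.8) + (0.2)·(0.2) + (0.2)·(0.2) + (1.2)·(1.2)) / 4 = 2.8/4 = 0.7
  s[X_1,X_2] = ((-0.8)·(1.8) + (-0.8)·(-1.2) + (0.2)·(2.8) + (0.2)·(0.8) + (1.2)·(-4.2)) / 4 = -4.8/4 = -1.2
  s[X_1,X_3] = ((-0.8)·(0.6) + (-0.8)·(0.6) + (0.2)·(-2.4) + (0.2)·(-0.4) + (1.2)·(1.6)) / 4 = 0.4/4 = 0.1
  s[X_2,X_2] = ((1.8)·(1.8) + (-1.2)·(-1.2) + (2.8)·(2.8) + (0.8)·(0.8) + (-4.2)·(-4.2)) / 4 = 30.8/4 = 7.7
  s[X_2,X_3] = ((1.8)·(0.6) + (-1.2)·(0.6) + (2.8)·(-2.4) + (0.8)·(-0.4) + (-4.2)·(1.6)) / 4 = -13.4/4 = -3.35
  s[X_3,X_3] = ((0.6)·(0.6) + (0.6)·(0.6) + (-2.4)·(-2.4) + (-0.4)·(-0.4) + (1.6)·(1.6)) / 4 = 9.2/4 = 2.3
  Sample standard deviations s_i = √(s[i,i]):
  s(X_1) = √(0.7) = 0.8367
  s(X_2) = √(7.7) = 2.7749
  s(X_3) = √(2.3) = 1.5166

Step 3 — r_{ij} = s_{ij} / (s_i · s_j):
  r[X_1,X_1] = 1 (diagonal).
  r[X_1,X_2] = -1.2 / (0.8367 · 2.7749) = -1.2 / 2.3216 = -0.5169
  r[X_1,X_3] = 0.1 / (0.8367 · 1.5166) = 0.1 / 1.2689 = 0.0788
  r[X_2,X_2] = 1 (diagonal).
  r[X_2,X_3] = -3.35 / (2.7749 · 1.5166) = -3.35 / 4.2083 = -0.796
  r[X_3,X_3] = 1 (diagonal).

R is symmetric with unit diagonal. Assembling:

R = [[1, -0.5169, 0.0788],
 [-0.5169, 1, -0.796],
 [0.0788, -0.796, 1]]


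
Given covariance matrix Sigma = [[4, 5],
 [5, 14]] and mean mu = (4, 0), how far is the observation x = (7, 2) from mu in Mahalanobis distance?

Step 1 — centre the observation: (x - mu) = (3, 2).

Step 2 — invert Sigma. det(Sigma) = 4·14 - (5)² = 31.
  Sigma^{-1} = (1/det) · [[d, -b], [-b, a]] = [[0.4516, -0.1613],
 [-0.1613, 0.129]].

Step 3 — form the quadratic (x - mu)^T · Sigma^{-1} · (x - mu):
  Sigma^{-1} · (x - mu) = (1.0323, -0.2258).
  (x - mu)^T · [Sigma^{-1} · (x - mu)] = (3)·(1.0323) + (2)·(-0.2258) = 2.6452.

Step 4 — take square root: d = √(2.6452) ≈ 1.6264.

d(x, mu) = √(2.6452) ≈ 1.6264


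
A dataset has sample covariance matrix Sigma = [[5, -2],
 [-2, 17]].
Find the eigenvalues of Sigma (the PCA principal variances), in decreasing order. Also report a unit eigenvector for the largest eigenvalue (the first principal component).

Step 1 — characteristic polynomial of 2×2 Sigma:
  det(Sigma - λI) = λ² - trace · λ + det = 0.
  trace = 5 + 17 = 22, det = 5·17 - (-2)² = 81.
Step 2 — discriminant:
  Δ = trace² - 4·det = 484 - 324 = 160.
Step 3 — eigenvalues:
  λ = (trace ± √Δ)/2 = (22 ± 12.6491)/2,
  λ_1 = 17.3246,  λ_2 = 4.6754.

Step 4 — unit eigenvector for λ_1: solve (Sigma - λ_1 I)v = 0. First row:
  (5 - 17.3246)·v_x + (-2)·v_y = 0, i.e. (-12.3246)·v_x + (-2)·v_y = 0,
  so v ∝ (b, λ_1 - a) = (-2, 12.3246); multiply by -1 so the first entry is positive: u = (2, -12.3246).
  ||u|| = √((2)² + (-12.3246)²) = √(155.8947) ≈ 12.4858,
  v_1 = u/||u|| ≈ (0.1602, -0.9871) (||v_1|| = 1).

λ_1 = 17.3246,  λ_2 = 4.6754;  v_1 ≈ (0.1602, -0.9871)


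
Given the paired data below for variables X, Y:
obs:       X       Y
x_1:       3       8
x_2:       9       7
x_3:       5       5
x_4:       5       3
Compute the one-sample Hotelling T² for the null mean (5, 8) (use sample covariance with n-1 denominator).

Step 1 — sample mean vector:
  mean(X) = (3 + 9 + 5 + 5) / 4 = 22/4 = 5.5
  mean(Y) = (8 + 7 + 5 + 3) / 4 = 23/4 = 5.75
  x̄ = (5.5, 5.75),  deviation x̄ - mu_0 = (5.5, 5.75) - (5, 8) = (0.5, -2.25).

Step 2 — sample covariance matrix, S[i,j] = (1/(n-1)) · Σ_k (x_{k,i} - mean_i) · (x_{k,j} - mean_j), divisor n-1 = 3:
  S[X,X] = ((-2.5)·(-2.5) + (3.5)·(3.5) + (-0.5)·(-0.5) + (-0.5)·(-0.5)) / 3 = 19/3 = 6.3333
  S[X,Y] = ((-2.5)·(2.25) + (3.5)·(1.25) + (-0.5)·(-0.75) + (-0.5)·(-2.75)) / 3 = 0.5/3 = 0.1667
  S[Y,Y] = ((2.25)·(2.25) + (1.25)·(1.25) + (-0.75)·(-0.75) + (-2.75)·(-2.75)) / 3 = 14.75/3 = 4.9167
  S = [[6.3333, 0.1667],
 [0.1667, 4.9167]].

Step 3 — invert S. det(S) = 6.3333·4.9167 - (0.1667)² = 31.1111.
  S^{-1} = (1/det) · [[d, -b], [-b, a]] = [[0.158, -0.0054],
 [-0.0054, 0.2036]].

Step 4 — quadratic form (x̄ - mu_0)^T · S^{-1} · (x̄ - mu_0):
  S^{-1} · (x̄ - mu_0) = (0.0911, -0.4607),
  (x̄ - mu_0)^T · [...] = (0.5)·(0.0911) + (-2.25)·(-0.4607) = 1.0821.

Step 5 — scale by n: T² = 4 · 1.0821 = 4.3286.

T² ≈ 4.3286


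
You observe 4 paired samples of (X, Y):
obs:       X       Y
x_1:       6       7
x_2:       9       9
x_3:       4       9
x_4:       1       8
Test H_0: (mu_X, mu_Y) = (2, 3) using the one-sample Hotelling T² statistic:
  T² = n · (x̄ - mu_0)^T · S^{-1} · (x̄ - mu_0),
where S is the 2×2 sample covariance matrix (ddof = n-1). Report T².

Step 1 — sample mean vector:
  mean(X) = (6 + 9 + 4 + 1) / 4 = 20/4 = 5
  mean(Y) = (7 + 9 + 9 + 8) / 4 = 33/4 = 8.25
  x̄ = (5, 8.25),  deviation x̄ - mu_0 = (5, 8.25) - (2, 3) = (3, 5.25).

Step 2 — sample covariance matrix, S[i,j] = (1/(n-1)) · Σ_k (x_{k,i} - mean_i) · (x_{k,j} - mean_j), divisor n-1 = 3:
  S[X,X] = ((1)·(1) + (4)·(4) + (-1)·(-1) + (-4)·(-4)) / 3 = 34/3 = 11.3333
  S[X,Y] = ((1)·(-1.25) + (4)·(0.75) + (-1)·(0.75) + (-4)·(-0.25)) / 3 = 2/3 = 0.6667
  S[Y,Y] = ((-1.25)·(-1.25) + (0.75)·(0.75) + (0.75)·(0.75) + (-0.25)·(-0.25)) / 3 = 2.75/3 = 0.9167
  S = [[11.3333, 0.6667],
 [0.6667, 0.9167]].

Step 3 — invert S. det(S) = 11.3333·0.9167 - (0.6667)² = 9.9444.
  S^{-1} = (1/det) · [[d, -b], [-b, a]] = [[0.0922, -0.067],
 [-0.067, 1.1397]].

Step 4 — quadratic form (x̄ - mu_0)^T · S^{-1} · (x̄ - mu_0):
  S^{-1} · (x̄ - mu_0) = (-0.0754, 5.7821),
  (x̄ - mu_0)^T · [...] = (3)·(-0.0754) + (5.25)·(5.7821) = 30.1299.

Step 5 — scale by n: T² = 4 · 30.1299 = 120.5196.

T² ≈ 120.5196


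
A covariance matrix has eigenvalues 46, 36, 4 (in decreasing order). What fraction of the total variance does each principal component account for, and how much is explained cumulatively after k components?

Step 1 — total variance = trace(Sigma) = Σ λ_i = 46 + 36 + 4 = 86.

Step 2 — fraction explained by component i = λ_i / Σ λ:
  PC1: 46/86 = 0.5349
  PC2: 36/86 = 0.4186
  PC3: 4/86 = 0.0465

Step 3 — cumulative fraction after k components = (λ_1 + ... + λ_k) / Σ λ:
  k = 1: 46/86 = 0.5349
  k = 2: (46 + 36)/86 = 82/86 = 0.9535
  k = 3: (46 + 36 + 4)/86 = 86/86 = 1

Summary (fraction, with percent):

explained: PC1 0.5349 (53.49%), PC2 0.4186 (41.86%), PC3 0.0465 (4.65%);  cumulative: 0.5349, 0.9535, 1


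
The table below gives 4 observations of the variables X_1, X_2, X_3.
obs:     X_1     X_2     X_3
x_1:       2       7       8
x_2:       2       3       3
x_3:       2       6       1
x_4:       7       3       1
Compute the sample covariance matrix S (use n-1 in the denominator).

Step 1 — column means:
  mean(X_1) = (2 + 2 + 2 + 7) / 4 = 13/4 = 3.25
  mean(X_2) = (7 + 3 + 6 + 3) / 4 = 19/4 = 4.75
  mean(X_3) = (8 + 3 + 1 + 1) / 4 = 13/4 = 3.25

Step 2 — sample covariance S[i,j] = (1/(n-1)) · Σ_k (x_{k,i} - mean_i) · (x_{k,j} - mean_j), with n-1 = 3.
  S[X_1,X_1] = ((-1.25)·(-1.25) + (-1.25)·(-1.25) + (-1.25)·(-1.25) + (3.75)·(3.75)) / 3 = 18.75/3 = 6.25
  S[X_1,X_2] = ((-1.25)·(2.25) + (-1.25)·(-1.75) + (-1.25)·(1.25) + (3.75)·(-1.75)) / 3 = -8.75/3 = -2.9167
  S[X_1,X_3] = ((-1.25)·(4.75) + (-1.25)·(-0.25) + (-1.25)·(-2.25) + (3.75)·(-2.25)) / 3 = -11.25/3 = -3.75
  S[X_2,X_2] = ((2.25)·(2.25) + (-1.75)·(-1.75) + (1.25)·(1.25) + (-1.75)·(-1.75)) / 3 = 12.75/3 = 4.25
  S[X_2,X_3] = ((2.25)·(4.75) + (-1.75)·(-0.25) + (1.25)·(-2.25) + (-1.75)·(-2.25)) / 3 = 12.25/3 = 4.0833
  S[X_3,X_3] = ((4.75)·(4.75) + (-0.25)·(-0.25) + (-2.25)·(-2.25) + (-2.25)·(-2.25)) / 3 = 32.75/3 = 10.9167

S is symmetric (S[j,i] = S[i,j]). Assembling:

S = [[6.25, -2.9167, -3.75],
 [-2.9167, 4.25, 4.0833],
 [-3.75, 4.0833, 10.9167]]


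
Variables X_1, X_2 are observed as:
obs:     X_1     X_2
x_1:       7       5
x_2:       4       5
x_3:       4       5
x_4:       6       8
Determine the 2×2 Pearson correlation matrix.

Step 1 — column means:
  mean(X_1) = (7 + 4 + 4 + 6) / 4 = 21/4 = 5.25
  mean(X_2) = (5 + 5 + 5 + 8) / 4 = 23/4 = 5.75

Step 2 — sample variances and covariances s[i,j] = (1/(n-1)) · Σ_k (x_{k,i} - mean_i) · (x_{k,j} - mean_j), with n-1 = 3:
  s[X_1,X_1] = ((1.75)·(1.75) + (-1.25)·(-1.25) + (-1.25)·(-1.25) + (0.75)·(0.75)) / 3 = 6.75/3 = 2.25
  s[X_1,X_2] = ((1.75)·(-0.75) + (-1.25)·(-0.75) + (-1.25)·(-0.75) + (0.75)·(2.25)) / 3 = 2.25/3 = 0.75
  s[X_2,X_2] = ((-0.75)·(-0.75) + (-0.75)·(-0.75) + (-0.75)·(-0.75) + (2.25)·(2.25)) / 3 = 6.75/3 = 2.25
  Sample standard deviations s_i = √(s[i,i]):
  s(X_1) = √(2.25) = 1.5
  s(X_2) = √(2.25) = 1.5

Step 3 — r_{ij} = s_{ij} / (s_i · s_j):
  r[X_1,X_1] = 1 (diagonal).
  r[X_1,X_2] = 0.75 / (1.5 · 1.5) = 0.75 / 2.25 = 0.3333
  r[X_2,X_2] = 1 (diagonal).

R is symmetric with unit diagonal. Assembling:

R = [[1, 0.3333],
 [0.3333, 1]]


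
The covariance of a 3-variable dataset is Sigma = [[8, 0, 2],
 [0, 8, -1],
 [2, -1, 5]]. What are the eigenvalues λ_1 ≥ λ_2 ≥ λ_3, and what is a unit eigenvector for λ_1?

Step 1 — characteristic polynomial p(λ) = det(λI - Sigma) = λ³ - tr·λ² + c_1·λ - det, where tr = trace, c_1 = sum of the principal 2×2 minors, det = det(Sigma):
  tr = 8 + 8 + 5 = 21,
  c_1 = (8·8 - (0)²) + (8·5 - (2)²) + (8·5 - (-1)²) = 64 + 36 + 39 = 139,
  det = 8·(8·5 - (-1)²) - (0)·((0)·5 - (-1)·(2)) + (2)·((0)·(-1) - 8·(2)) = 8·(39) - (0)·(2) + (2)·(-16) = 280.
  So p(λ) = λ³ - 21λ² + 139λ - 280.
Step 2 — look for an integer root (rational root theorem: any rational root is an integer divisor of 280). Testing λ = 8:
  p(8) = 512 - 1344 + 1112 - 280 = 0  ✓
  Dividing out (λ - 8): p(λ) = (λ - 8)(λ² - 13λ + 35).
Step 3 — remaining eigenvalues from the quadratic λ² - 13λ + 35 = 0:
  Δ = 13² - 4·35 = 169 - 140 = 29,  λ = (13 ± √29)/2 = (13 ± 5.3852)/2 ≈ 9.1926 or 3.8074.
  Sorted: λ_1 = 9.1926,  λ_2 = 8,  λ_3 = 3.8074  (check: sum = 21 = tr ✓).

Step 4 — unit eigenvector for λ_1 ≈ 9.1926: v spans the null space of (Sigma - λ_1 I), whose rows are
  r_1 = (-1.1926, 0, 2),  r_2 = (0, -1.1926, -1),  r_3 = (2, -1, -4.1926).
  v is orthogonal to every row, so take v ∝ r_1 × r_2 = ((0)·(-1) - (2)·(-1.1926), (2)·(0) - (-1.1926)·(-1), (-1.1926)·(-1.1926) - (0)·(0)) ≈ (2.3852, -1.1926, 1.4223).
  Let u = (2.3852, -1.1926, 1.4223).
  ||u|| = √((2.3852)² + (-1.1926)² + (1.4223)²) = √(9.1341) ≈ 3.0223,  v_1 = u/||u|| ≈ (0.7892, -0.3946, 0.4706) (||v_1|| = 1).

λ_1 = 9.1926,  λ_2 = 8,  λ_3 = 3.8074;  v_1 ≈ (0.7892, -0.3946, 0.4706)


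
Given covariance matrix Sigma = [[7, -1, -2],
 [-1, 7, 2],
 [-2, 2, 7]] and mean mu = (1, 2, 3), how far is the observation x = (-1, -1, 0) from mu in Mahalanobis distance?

Step 1 — centre the observation: (x - mu) = (-2, -3, -3).

Step 2 — invert Sigma (cofactor / det for 3×3, or solve directly):
  Sigma^{-1} = [[0.1562, 0.0104, 0.0417],
 [0.0104, 0.1562, -0.0417],
 [0.0417, -0.0417, 0.1667]].

Step 3 — form the quadratic (x - mu)^T · Sigma^{-1} · (x - mu):
  Sigma^{-1} · (x - mu) = (-0.4688, -0.3646, -0.4583).
  (x - mu)^T · [Sigma^{-1} · (x - mu)] = (-2)·(-0.4688) + (-3)·(-0.3646) + (-3)·(-0.4583) = 3.4062.

Step 4 — take square root: d = √(3.4062) ≈ 1.8456.

d(x, mu) = √(3.4062) ≈ 1.8456


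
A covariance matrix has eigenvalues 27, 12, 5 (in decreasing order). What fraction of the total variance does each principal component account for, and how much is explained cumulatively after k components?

Step 1 — total variance = trace(Sigma) = Σ λ_i = 27 + 12 + 5 = 44.

Step 2 — fraction explained by component i = λ_i / Σ λ:
  PC1: 27/44 = 0.6136
  PC2: 12/44 = 0.2727
  PC3: 5/44 = 0.1136

Step 3 — cumulative fraction after k components = (λ_1 + ... + λ_k) / Σ λ:
  k = 1: 27/44 = 0.6136
  k = 2: (27 + 12)/44 = 39/44 = 0.8864
  k = 3: (27 + 12 + 5)/44 = 44/44 = 1

Summary (fraction, with percent):

explained: PC1 0.6136 (61.36%), PC2 0.2727 (27.27%), PC3 0.1136 (11.36%);  cumulative: 0.6136, 0.8864, 1


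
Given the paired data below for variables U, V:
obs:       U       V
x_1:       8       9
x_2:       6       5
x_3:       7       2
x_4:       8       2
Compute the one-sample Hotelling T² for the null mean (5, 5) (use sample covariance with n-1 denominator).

Step 1 — sample mean vector:
  mean(U) = (8 + 6 + 7 + 8) / 4 = 29/4 = 7.25
  mean(V) = (9 + 5 + 2 + 2) / 4 = 18/4 = 4.5
  x̄ = (7.25, 4.5),  deviation x̄ - mu_0 = (7.25, 4.5) - (5, 5) = (2.25, -0.5).

Step 2 — sample covariance matrix, S[i,j] = (1/(n-1)) · Σ_k (x_{k,i} - mean_i) · (x_{k,j} - mean_j), divisor n-1 = 3:
  S[U,U] = ((0.75)·(0.75) + (-1.25)·(-1.25) + (-0.25)·(-0.25) + (0.75)·(0.75)) / 3 = 2.75/3 = 0.9167
  S[U,V] = ((0.75)·(4.5) + (-1.25)·(0.5) + (-0.25)·(-2.5) + (0.75)·(-2.5)) / 3 = 1.5/3 = 0.5
  S[V,V] = ((4.5)·(4.5) + (0.5)·(0.5) + (-2.5)·(-2.5) + (-2.5)·(-2.5)) / 3 = 33/3 = 11
  S = [[0.9167, 0.5],
 [0.5, 11]].

Step 3 — invert S. det(S) = 0.9167·11 - (0.5)² = 9.8333.
  S^{-1} = (1/det) · [[d, -b], [-b, a]] = [[1.1186, -0.0508],
 [-0.0508, 0.0932]].

Step 4 — quadratic form (x̄ - mu_0)^T · S^{-1} · (x̄ - mu_0):
  S^{-1} · (x̄ - mu_0) = (2.5424, -0.161),
  (x̄ - mu_0)^T · [...] = (2.25)·(2.5424) + (-0.5)·(-0.161) = 5.8008.

Step 5 — scale by n: T² = 4 · 5.8008 = 23.2034.

T² ≈ 23.2034


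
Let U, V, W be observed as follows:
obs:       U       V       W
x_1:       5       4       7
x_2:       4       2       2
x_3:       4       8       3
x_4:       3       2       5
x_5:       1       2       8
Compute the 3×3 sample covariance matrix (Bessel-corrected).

Step 1 — column means:
  mean(U) = (5 + 4 + 4 + 3 + 1) / 5 = 17/5 = 3.4
  mean(V) = (4 + 2 + 8 + 2 + 2) / 5 = 18/5 = 3.6
  mean(W) = (7 + 2 + 3 + 5 + 8) / 5 = 25/5 = 5

Step 2 — sample covariance S[i,j] = (1/(n-1)) · Σ_k (x_{k,i} - mean_i) · (x_{k,j} - mean_j), with n-1 = 4.
  S[U,U] = ((1.6)·(1.6) + (0.6)·(0.6) + (0.6)·(0.6) + (-0.4)·(-0.4) + (-2.4)·(-2.4)) / 4 = 9.2/4 = 2.3
  S[U,V] = ((1.6)·(0.4) + (0.6)·(-1.6) + (0.6)·(4.4) + (-0.4)·(-1.6) + (-2.4)·(-1.6)) / 4 = 6.8/4 = 1.7
  S[U,W] = ((1.6)·(2) + (0.6)·(-3) + (0.6)·(-2) + (-0.4)·(0) + (-2.4)·(3)) / 4 = -7/4 = -1.75
  S[V,V] = ((0.4)·(0.4) + (-1.6)·(-1.6) + (4.4)·(4.4) + (-1.6)·(-1.6) + (-1.6)·(-1.6)) / 4 = 27.2/4 = 6.8
  S[V,W] = ((0.4)·(2) + (-1.6)·(-3) + (4.4)·(-2) + (-1.6)·(0) + (-1.6)·(3)) / 4 = -8/4 = -2
  S[W,W] = ((2)·(2) + (-3)·(-3) + (-2)·(-2) + (0)·(0) + (3)·(3)) / 4 = 26/4 = 6.5

S is symmetric (S[j,i] = S[i,j]). Assembling:

S = [[2.3, 1.7, -1.75],
 [1.7, 6.8, -2],
 [-1.75, -2, 6.5]]


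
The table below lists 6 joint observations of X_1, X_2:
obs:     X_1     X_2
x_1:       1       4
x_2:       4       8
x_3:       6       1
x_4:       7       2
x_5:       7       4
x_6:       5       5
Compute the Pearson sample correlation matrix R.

Step 1 — column means:
  mean(X_1) = (1 + 4 + 6 + 7 + 7 + 5) / 6 = 30/6 = 5
  mean(X_2) = (4 + 8 + 1 + 2 + 4 + 5) / 6 = 24/6 = 4

Step 2 — sample variances and covariances s[i,j] = (1/(n-1)) · Σ_k (x_{k,i} - mean_i) · (x_{k,j} - mean_j), with n-1 = 5:
  s[X_1,X_1] = ((-4)·(-4) + (-1)·(-1) + (1)·(1) + (2)·(2) + (2)·(2) + (0)·(0)) / 5 = 26/5 = 5.2
  s[X_1,X_2] = ((-4)·(0) + (-1)·(4) + (1)·(-3) + (2)·(-2) + (2)·(0) + (0)·(1)) / 5 = -11/5 = -2.2
  s[X_2,X_2] = ((0)·(0) + (4)·(4) + (-3)·(-3) + (-2)·(-2) + (0)·(0) + (1)·(1)) / 5 = 30/5 = 6
  Sample standard deviations s_i = √(s[i,i]):
  s(X_1) = √(5.2) = 2.2804
  s(X_2) = √(6) = 2.4495

Step 3 — r_{ij} = s_{ij} / (s_i · s_j):
  r[X_1,X_1] = 1 (diagonal).
  r[X_1,X_2] = -2.2 / (2.2804 · 2.4495) = -2.2 / 5.5857 = -0.3939
  r[X_2,X_2] = 1 (diagonal).

R is symmetric with unit diagonal. Assembling:

R = [[1, -0.3939],
 [-0.3939, 1]]


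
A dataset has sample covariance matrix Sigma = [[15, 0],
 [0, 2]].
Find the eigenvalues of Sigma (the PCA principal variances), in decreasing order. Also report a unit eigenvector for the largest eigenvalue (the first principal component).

Step 1 — characteristic polynomial of 2×2 Sigma:
  det(Sigma - λI) = λ² - trace · λ + det = 0.
  trace = 15 + 2 = 17, det = 15·2 - (0)² = 30.
Step 2 — discriminant:
  Δ = trace² - 4·det = 289 - 120 = 169.
Step 3 — eigenvalues:
  λ = (trace ± √Δ)/2 = (17 ± 13)/2,
  λ_1 = 15,  λ_2 = 2.

Step 4 — unit eigenvector for λ_1: Sigma is diagonal, so its eigenvectors are the coordinate axes. λ_1 = 15 is the diagonal entry on the first coordinate axis, hence
  v_1 = (1, 0) (||v_1|| = 1).

λ_1 = 15,  λ_2 = 2;  v_1 ≈ (1, 0)


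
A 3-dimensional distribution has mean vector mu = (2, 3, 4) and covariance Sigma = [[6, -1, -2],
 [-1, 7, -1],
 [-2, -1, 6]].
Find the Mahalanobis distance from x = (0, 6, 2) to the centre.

Step 1 — centre the observation: (x - mu) = (-2, 3, -2).

Step 2 — invert Sigma (cofactor / det for 3×3, or solve directly):
  Sigma^{-1} = [[0.1971, 0.0385, 0.0721],
 [0.0385, 0.1538, 0.0385],
 [0.0721, 0.0385, 0.1971]].

Step 3 — form the quadratic (x - mu)^T · Sigma^{-1} · (x - mu):
  Sigma^{-1} · (x - mu) = (-0.4231, 0.3077, -0.4231).
  (x - mu)^T · [Sigma^{-1} · (x - mu)] = (-2)·(-0.4231) + (3)·(0.3077) + (-2)·(-0.4231) = 2.6154.

Step 4 — take square root: d = √(2.6154) ≈ 1.6172.

d(x, mu) = √(2.6154) ≈ 1.6172


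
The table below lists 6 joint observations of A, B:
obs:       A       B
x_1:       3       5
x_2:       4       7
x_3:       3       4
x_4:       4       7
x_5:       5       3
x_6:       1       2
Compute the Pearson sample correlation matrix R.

Step 1 — column means:
  mean(A) = (3 + 4 + 3 + 4 + 5 + 1) / 6 = 20/6 = 3.3333
  mean(B) = (5 + 7 + 4 + 7 + 3 + 2) / 6 = 28/6 = 4.6667

Step 2 — sample variances and covariances s[i,j] = (1/(n-1)) · Σ_k (x_{k,i} - mean_i) · (x_{k,j} - mean_j), with n-1 = 5:
  s[A,A] = ((-0.3333)·(-0.3333) + (0.6667)·(0.6667) + (-0.3333)·(-0.3333) + (0.6667)·(0.6667) + (1.6667)·(1.6667) + (-2.3333)·(-2.3333)) / 5 = 9.3333/5 = 1.8667
  s[A,B] = ((-0.3333)·(0.3333) + (0.6667)·(2.3333) + (-0.3333)·(-0.6667) + (0.6667)·(2.3333) + (1.6667)·(-1.6667) + (-2.3333)·(-2.6667)) / 5 = 6.6667/5 = 1.3333
  s[B,B] = ((0.3333)·(0.3333) + (2.3333)·(2.3333) + (-0.6667)·(-0.6667) + (2.3333)·(2.3333) + (-1.6667)·(-1.6667) + (-2.6667)·(-2.6667)) / 5 = 21.3333/5 = 4.2667
  Sample standard deviations s_i = √(s[i,i]):
  s(A) = √(1.8667) = 1.3663
  s(B) = √(4.2667) = 2.0656

Step 3 — r_{ij} = s_{ij} / (s_i · s_j):
  r[A,A] = 1 (diagonal).
  r[A,B] = 1.3333 / (1.3663 · 2.0656) = 1.3333 / 2.8221 = 0.4725
  r[B,B] = 1 (diagonal).

R is symmetric with unit diagonal. Assembling:

R = [[1, 0.4725],
 [0.4725, 1]]


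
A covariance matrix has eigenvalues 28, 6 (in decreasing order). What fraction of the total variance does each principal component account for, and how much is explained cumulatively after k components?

Step 1 — total variance = trace(Sigma) = Σ λ_i = 28 + 6 = 34.

Step 2 — fraction explained by component i = λ_i / Σ λ:
  PC1: 28/34 = 0.8235
  PC2: 6/34 = 0.1765

Step 3 — cumulative fraction after k components = (λ_1 + ... + λ_k) / Σ λ:
  k = 1: 28/34 = 0.8235
  k = 2: (28 + 6)/34 = 34/34 = 1

Summary (fraction, with percent):

explained: PC1 0.8235 (82.35%), PC2 0.1765 (17.65%);  cumulative: 0.8235, 1


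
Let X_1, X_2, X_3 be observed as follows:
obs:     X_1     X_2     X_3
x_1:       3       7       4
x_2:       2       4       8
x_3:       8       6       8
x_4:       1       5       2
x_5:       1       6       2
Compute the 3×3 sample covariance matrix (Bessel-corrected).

Step 1 — column means:
  mean(X_1) = (3 + 2 + 8 + 1 + 1) / 5 = 15/5 = 3
  mean(X_2) = (7 + 4 + 6 + 5 + 6) / 5 = 28/5 = 5.6
  mean(X_3) = (4 + 8 + 8 + 2 + 2) / 5 = 24/5 = 4.8

Step 2 — sample covariance S[i,j] = (1/(n-1)) · Σ_k (x_{k,i} - mean_i) · (x_{k,j} - mean_j), with n-1 = 4.
  S[X_1,X_1] = ((0)·(0) + (-1)·(-1) + (5)·(5) + (-2)·(-2) + (-2)·(-2)) / 4 = 34/4 = 8.5
  S[X_1,X_2] = ((0)·(1.4) + (-1)·(-1.6) + (5)·(0.4) + (-2)·(-0.6) + (-2)·(0.4)) / 4 = 4/4 = 1
  S[X_1,X_3] = ((0)·(-0.8) + (-1)·(3.2) + (5)·(3.2) + (-2)·(-2.8) + (-2)·(-2.8)) / 4 = 24/4 = 6
  S[X_2,X_2] = ((1.4)·(1.4) + (-1.6)·(-1.6) + (0.4)·(0.4) + (-0.6)·(-0.6) + (0.4)·(0.4)) / 4 = 5.2/4 = 1.3
  S[X_2,X_3] = ((1.4)·(-0.8) + (-1.6)·(3.2) + (0.4)·(3.2) + (-0.6)·(-2.8) + (0.4)·(-2.8)) / 4 = -4.4/4 = -1.1
  S[X_3,X_3] = ((-0.8)·(-0.8) + (3.2)·(3.2) + (3.2)·(3.2) + (-2.8)·(-2.8) + (-2.8)·(-2.8)) / 4 = 36.8/4 = 9.2

S is symmetric (S[j,i] = S[i,j]). Assembling:

S = [[8.5, 1, 6],
 [1, 1.3, -1.1],
 [6, -1.1, 9.2]]


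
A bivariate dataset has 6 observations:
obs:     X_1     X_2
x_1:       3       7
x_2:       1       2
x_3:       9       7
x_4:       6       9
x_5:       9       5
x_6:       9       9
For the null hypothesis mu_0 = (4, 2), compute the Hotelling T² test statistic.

Step 1 — sample mean vector:
  mean(X_1) = (3 + 1 + 9 + 6 + 9 + 9) / 6 = 37/6 = 6.1667
  mean(X_2) = (7 + 2 + 7 + 9 + 5 + 9) / 6 = 39/6 = 6.5
  x̄ = (6.1667, 6.5),  deviation x̄ - mu_0 = (6.1667, 6.5) - (4, 2) = (2.1667, 4.5).

Step 2 — sample covariance matrix, S[i,j] = (1/(n-1)) · Σ_k (x_{k,i} - mean_i) · (x_{k,j} - mean_j), divisor n-1 = 5:
  S[X_1,X_1] = ((-3.1667)·(-3.1667) + (-5.1667)·(-5.1667) + (2.8333)·(2.8333) + (-0.1667)·(-0.1667) + (2.8333)·(2.8333) + (2.8333)·(2.8333)) / 5 = 60.8333/5 = 12.1667
  S[X_1,X_2] = ((-3.1667)·(0.5) + (-5.1667)·(-4.5) + (2.8333)·(0.5) + (-0.1667)·(2.5) + (2.8333)·(-1.5) + (2.8333)·(2.5)) / 5 = 25.5/5 = 5.1
  S[X_2,X_2] = ((0.5)·(0.5) + (-4.5)·(-4.5) + (0.5)·(0.5) + (2.5)·(2.5) + (-1.5)·(-1.5) + (2.5)·(2.5)) / 5 = 35.5/5 = 7.1
  S = [[12.1667, 5.1],
 [5.1, 7.1]].

Step 3 — invert S. det(S) = 12.1667·7.1 - (5.1)² = 60.3733.
  S^{-1} = (1/det) · [[d, -b], [-b, a]] = [[0.1176, -0.0845],
 [-0.0845, 0.2015]].

Step 4 — quadratic form (x̄ - mu_0)^T · S^{-1} · (x̄ - mu_0):
  S^{-1} · (x̄ - mu_0) = (-0.1253, 0.7238),
  (x̄ - mu_0)^T · [...] = (2.1667)·(-0.1253) + (4.5)·(0.7238) = 2.9857.

Step 5 — scale by n: T² = 6 · 2.9857 = 17.9141.

T² ≈ 17.9141


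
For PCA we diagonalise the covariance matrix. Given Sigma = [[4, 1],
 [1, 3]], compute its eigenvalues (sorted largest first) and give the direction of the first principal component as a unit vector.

Step 1 — characteristic polynomial of 2×2 Sigma:
  det(Sigma - λI) = λ² - trace · λ + det = 0.
  trace = 4 + 3 = 7, det = 4·3 - (1)² = 11.
Step 2 — discriminant:
  Δ = trace² - 4·det = 49 - 44 = 5.
Step 3 — eigenvalues:
  λ = (trace ± √Δ)/2 = (7 ± 2.2361)/2,
  λ_1 = 4.618,  λ_2 = 2.382.

Step 4 — unit eigenvector for λ_1: solve (Sigma - λ_1 I)v = 0. First row:
  (4 - 4.618)·v_x + (1)·v_y = 0, i.e. (-0.618)·v_x + (1)·v_y = 0,
  so v ∝ (b, λ_1 - a) = (1, 0.618) = u.
  ||u|| = √((1)² + (0.618)²) = √(1.382) ≈ 1.1756,
  v_1 = u/||u|| ≈ (0.8507, 0.5257) (||v_1|| = 1).

λ_1 = 4.618,  λ_2 = 2.382;  v_1 ≈ (0.8507, 0.5257)


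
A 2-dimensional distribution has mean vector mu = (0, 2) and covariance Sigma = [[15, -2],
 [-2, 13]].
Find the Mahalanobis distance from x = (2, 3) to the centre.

Step 1 — centre the observation: (x - mu) = (2, 1).

Step 2 — invert Sigma. det(Sigma) = 15·13 - (-2)² = 191.
  Sigma^{-1} = (1/det) · [[d, -b], [-b, a]] = [[0.0681, 0.0105],
 [0.0105, 0.0785]].

Step 3 — form the quadratic (x - mu)^T · Sigma^{-1} · (x - mu):
  Sigma^{-1} · (x - mu) = (0.1466, 0.0995).
  (x - mu)^T · [Sigma^{-1} · (x - mu)] = (2)·(0.1466) + (1)·(0.0995) = 0.3927.

Step 4 — take square root: d = √(0.3927) ≈ 0.6266.

d(x, mu) = √(0.3927) ≈ 0.6266


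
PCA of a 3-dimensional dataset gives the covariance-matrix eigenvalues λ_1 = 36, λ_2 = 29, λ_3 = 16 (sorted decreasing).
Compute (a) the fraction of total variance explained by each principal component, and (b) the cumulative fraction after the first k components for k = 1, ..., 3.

Step 1 — total variance = trace(Sigma) = Σ λ_i = 36 + 29 + 16 = 81.

Step 2 — fraction explained by component i = λ_i / Σ λ:
  PC1: 36/81 = 0.4444
  PC2: 29/81 = 0.358
  PC3: 16/81 = 0.1975

Step 3 — cumulative fraction after k components = (λ_1 + ... + λ_k) / Σ λ:
  k = 1: 36/81 = 0.4444
  k = 2: (36 + 29)/81 = 65/81 = 0.8025
  k = 3: (36 + 29 + 16)/81 = 81/81 = 1

Summary (fraction, with percent):

explained: PC1 0.4444 (44.44%), PC2 0.358 (35.8%), PC3 0.1975 (19.75%);  cumulative: 0.4444, 0.8025, 1


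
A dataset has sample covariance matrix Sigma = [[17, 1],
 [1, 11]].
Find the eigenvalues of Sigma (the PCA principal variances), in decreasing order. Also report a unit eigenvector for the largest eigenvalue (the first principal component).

Step 1 — characteristic polynomial of 2×2 Sigma:
  det(Sigma - λI) = λ² - trace · λ + det = 0.
  trace = 17 + 11 = 28, det = 17·11 - (1)² = 186.
Step 2 — discriminant:
  Δ = trace² - 4·det = 784 - 744 = 40.
Step 3 — eigenvalues:
  λ = (trace ± √Δ)/2 = (28 ± 6.3246)/2,
  λ_1 = 17.1623,  λ_2 = 10.8377.

Step 4 — unit eigenvector for λ_1: solve (Sigma - λ_1 I)v = 0. First row:
  (17 - 17.1623)·v_x + (1)·v_y = 0, i.e. (-0.1623)·v_x + (1)·v_y = 0,
  so v ∝ (b, λ_1 - a) = (1, 0.1623) = u.
  ||u|| = √((1)² + (0.1623)²) = √(1.0263) ≈ 1.0131,
  v_1 = u/||u|| ≈ (0.9871, 0.1602) (||v_1|| = 1).

λ_1 = 17.1623,  λ_2 = 10.8377;  v_1 ≈ (0.9871, 0.1602)
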